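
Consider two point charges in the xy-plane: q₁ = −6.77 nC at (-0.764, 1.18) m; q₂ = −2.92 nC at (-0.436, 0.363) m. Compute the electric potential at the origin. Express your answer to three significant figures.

-89.6 V

The total potential is the scalar sum of each charge's contribution, V = Σ kqᵢ/rᵢ.
Distances from the field point to each charge: r₁ = 1.41 m, r₂ = 0.567 m.
V = k[(-6.77×10⁻⁹)/(1.41) + (-2.92×10⁻⁹)/(0.567)] = -89.6 V.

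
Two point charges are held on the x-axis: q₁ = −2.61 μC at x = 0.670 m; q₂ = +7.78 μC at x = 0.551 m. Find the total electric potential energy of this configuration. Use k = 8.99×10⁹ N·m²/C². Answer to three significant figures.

The work to assemble the configuration equals its total potential energy, U = Σ kqᵢqⱼ/rᵢⱼ over all pairs.
Pair separations: r₁₂ = 0.119 m.
U = (-1.53) = -1.53 J.

-1.53 J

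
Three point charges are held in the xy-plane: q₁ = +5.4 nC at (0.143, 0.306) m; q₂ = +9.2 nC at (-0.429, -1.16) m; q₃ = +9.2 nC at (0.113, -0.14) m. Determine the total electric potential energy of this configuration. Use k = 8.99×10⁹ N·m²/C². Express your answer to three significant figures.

The work to assemble the configuration equals its total potential energy, U = Σ kqᵢqⱼ/rᵢⱼ over all pairs.
Pair separations: r₁₂ = 1.57 m, r₁₃ = 0.447 m, r₂₃ = 1.16 m.
U = (2.84×10⁻⁷) + (9.99×10⁻⁷) + (6.59×10⁻⁷) = 1.94×10⁻⁶ J.

1.94×10⁻⁶ J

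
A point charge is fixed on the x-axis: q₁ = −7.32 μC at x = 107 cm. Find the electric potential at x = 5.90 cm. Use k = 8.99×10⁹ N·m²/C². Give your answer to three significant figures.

-6.51×10⁴ V

Electric potential is a scalar, so the contributions from each charge add algebraically: V = Σ kqᵢ/rᵢ.
V = k[(-7.32×10⁻⁶)/(1.01)] = -6.51×10⁴ V.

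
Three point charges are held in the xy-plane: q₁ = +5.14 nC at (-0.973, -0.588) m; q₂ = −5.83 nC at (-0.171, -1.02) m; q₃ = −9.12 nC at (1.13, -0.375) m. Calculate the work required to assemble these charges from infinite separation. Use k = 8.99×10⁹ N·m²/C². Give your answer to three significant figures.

-1.66×10⁻⁷ J

The work to assemble the configuration equals its total potential energy, U = Σ kqᵢqⱼ/rᵢⱼ over all pairs.
Pair separations: r₁₂ = 0.911 m, r₁₃ = 2.11 m, r₂₃ = 1.45 m.
U = (-2.96×10⁻⁷) + (-1.99×10⁻⁷) + (3.29×10⁻⁷) = -1.66×10⁻⁷ J.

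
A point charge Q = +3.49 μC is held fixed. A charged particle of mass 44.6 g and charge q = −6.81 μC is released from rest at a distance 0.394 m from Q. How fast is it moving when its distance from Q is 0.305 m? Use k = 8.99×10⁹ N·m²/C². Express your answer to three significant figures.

Only the electrostatic force acts, so mechanical energy is conserved: ½mv² = U₁ − U₂ = kQq(1/r₁ − 1/r₂).
U₁ − U₂ = (8.99×10⁹ N·m²/C²)(3.49×10⁻⁶ C)(-6.81×10⁻⁶ C)(1/0.394 − 1/0.305) = 0.158 J.
v = √(2·0.158/0.0446) = 2.66 m/s.

2.66 m/s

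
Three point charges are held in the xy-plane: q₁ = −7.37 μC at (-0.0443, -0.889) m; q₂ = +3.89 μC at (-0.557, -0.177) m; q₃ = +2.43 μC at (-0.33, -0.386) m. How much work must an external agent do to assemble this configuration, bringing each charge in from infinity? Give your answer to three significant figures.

-0.297 J

The work to assemble the configuration equals its total potential energy, U = Σ kqᵢqⱼ/rᵢⱼ over all pairs.
Pair separations: r₁₂ = 0.877 m, r₁₃ = 0.578 m, r₂₃ = 0.309 m.
U = (-0.294) + (-0.278) + (0.275) = -0.297 J.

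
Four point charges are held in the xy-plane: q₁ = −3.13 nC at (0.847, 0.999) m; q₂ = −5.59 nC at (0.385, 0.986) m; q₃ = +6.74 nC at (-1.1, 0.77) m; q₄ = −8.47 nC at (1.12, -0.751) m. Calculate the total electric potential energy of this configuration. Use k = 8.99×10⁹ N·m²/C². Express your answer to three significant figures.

1.87×10⁻⁷ J

The work to assemble the configuration equals its total potential energy, U = Σ kqᵢqⱼ/rᵢⱼ over all pairs.
Pair separations: r₁₂ = 0.462 m, r₁₃ = 1.96 m, r₁₄ = 1.77 m, r₂₃ = 1.50 m, r₂₄ = 1.89 m, r₃₄ = 2.69 m.
Summing all 6 pair terms gives U = 1.87×10⁻⁷ J.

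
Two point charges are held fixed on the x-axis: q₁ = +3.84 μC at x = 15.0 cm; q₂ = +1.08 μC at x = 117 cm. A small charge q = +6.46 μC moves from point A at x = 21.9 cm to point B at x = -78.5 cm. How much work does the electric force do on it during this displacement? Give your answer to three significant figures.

3.03 J

The work done by the electric force is W_field = −ΔU = −q(V_B − V_A) = q(V_A − V_B).
At A: distances to the source charges are 0.0690 m, 0.951 m; V_A = Σ kqᵢ/rᵢ = 5.11×10⁵ V.
At B: distances to the source charges are 0.935 m, 1.96 m; V_B = Σ kqᵢ/rᵢ = 4.19×10⁴ V.
ΔV = V_B − V_A = -4.69×10⁵ V.
W_field = −qΔV = −(6.46×10⁻⁶ C)(-4.69×10⁵ V) = 3.03 J.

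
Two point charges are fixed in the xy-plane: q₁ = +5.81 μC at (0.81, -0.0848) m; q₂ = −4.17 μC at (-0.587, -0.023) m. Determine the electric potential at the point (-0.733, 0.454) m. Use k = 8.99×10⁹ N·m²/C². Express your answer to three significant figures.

-4.32×10⁴ V

Electric potential is a scalar, so the contributions from each charge add algebraically: V = Σ kqᵢ/rᵢ.
Distances from the field point to each charge: r₁ = 1.63 m, r₂ = 0.499 m.
V = k[(5.81×10⁻⁶)/(1.63) + (-4.17×10⁻⁶)/(0.499)] = -4.32×10⁴ V.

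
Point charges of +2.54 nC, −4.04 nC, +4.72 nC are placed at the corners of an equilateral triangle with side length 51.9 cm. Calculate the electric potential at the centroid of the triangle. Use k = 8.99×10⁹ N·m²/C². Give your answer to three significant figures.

96.6 V

Electric potential is a scalar, so the contributions from each charge add algebraically: V = Σ kqᵢ/rᵢ.
The distance from each vertex to the centroid is a/√3 = 0.300 m.
V = k[(2.54×10⁻⁹)/(0.300) + (-4.04×10⁻⁹)/(0.300) + (4.72×10⁻⁹)/(0.300)] = 96.6 V.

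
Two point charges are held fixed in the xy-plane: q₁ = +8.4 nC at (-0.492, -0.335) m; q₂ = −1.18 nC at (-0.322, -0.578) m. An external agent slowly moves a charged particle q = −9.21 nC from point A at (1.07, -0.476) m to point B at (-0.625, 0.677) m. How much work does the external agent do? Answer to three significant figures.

-2.32×10⁻⁷ J

For quasistatic motion the external work equals the change in potential energy: W_ext = qΔV = q(V_B − V_A).
At A: distances to the source charges are 1.57 m, 1.40 m; V_A = Σ kqᵢ/rᵢ = 40.5 V.
At B: distances to the source charges are 1.02 m, 1.29 m; V_B = Σ kqᵢ/rᵢ = 65.8 V.
ΔV = V_B − V_A = 25.2 V.
W_ext = qΔV = (-9.21×10⁻⁹ C)(25.2 V) = -2.32×10⁻⁷ J.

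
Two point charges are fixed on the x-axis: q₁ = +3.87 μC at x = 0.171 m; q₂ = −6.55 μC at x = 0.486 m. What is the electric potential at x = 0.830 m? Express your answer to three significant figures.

-1.18×10⁵ V

The total potential is the scalar sum of each charge's contribution, V = Σ kqᵢ/rᵢ.
Distances from the field point to each charge: r₁ = 0.659 m, r₂ = 0.344 m.
V = k[(3.87×10⁻⁶)/(0.659) + (-6.55×10⁻⁶)/(0.344)] = -1.18×10⁵ V.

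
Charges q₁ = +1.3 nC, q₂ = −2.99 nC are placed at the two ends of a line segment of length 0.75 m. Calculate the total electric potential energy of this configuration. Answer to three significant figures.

The work to assemble the configuration equals its total potential energy, U = Σ kqᵢqⱼ/rᵢⱼ over all pairs.
The separation is r = 0.750 m.
U = (-4.66×10⁻⁸) = -4.66×10⁻⁸ J.

-4.66×10⁻⁸ J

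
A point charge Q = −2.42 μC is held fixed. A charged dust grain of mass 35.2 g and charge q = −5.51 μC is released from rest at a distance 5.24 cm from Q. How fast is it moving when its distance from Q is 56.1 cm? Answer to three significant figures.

Only the electrostatic force acts, so mechanical energy is conserved: ½mv² = U₁ − U₂ = kQq(1/r₁ − 1/r₂).
U₁ − U₂ = (8.99×10⁹ N·m²/C²)(-2.42×10⁻⁶ C)(-5.51×10⁻⁶ C)(1/0.0524 − 1/0.561) = 2.07 J.
v = √(2·2.07/0.0352) = 10.9 m/s.

10.9 m/s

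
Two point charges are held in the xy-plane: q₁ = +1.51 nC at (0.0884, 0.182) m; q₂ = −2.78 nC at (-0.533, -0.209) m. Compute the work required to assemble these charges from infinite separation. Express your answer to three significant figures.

The assembly work is the sum of pairwise potential energies, U = Σ_{i<j} kqᵢqⱼ/rᵢⱼ.
Pair separations: r₁₂ = 0.734 m.
U = (-5.14×10⁻⁸) = -5.14×10⁻⁸ J.

-5.14×10⁻⁸ J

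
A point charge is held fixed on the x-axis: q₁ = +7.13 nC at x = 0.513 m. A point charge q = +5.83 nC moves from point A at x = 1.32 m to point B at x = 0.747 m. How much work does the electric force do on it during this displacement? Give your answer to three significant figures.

-1.13×10⁻⁶ J

The work done by the electric force is W_field = −ΔU = −q(V_B − V_A) = q(V_A − V_B).
At A: distance to the source charge is 0.807 m; V_A = kq₁/r = 79.4 V.
At B: distance to the source charge is 0.234 m; V_B = kq₁/r = 274 V.
ΔV = V_B − V_A = 194 V.
W_field = −qΔV = −(5.83×10⁻⁹ C)(194 V) = -1.13×10⁻⁶ J.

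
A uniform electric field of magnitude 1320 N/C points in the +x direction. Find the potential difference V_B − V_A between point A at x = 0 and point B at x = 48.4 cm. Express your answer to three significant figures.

In a uniform field, potential decreases in the direction of E: V_B − V_A = −E·Δx.
V_B − V_A = −(1320 V/m)(0.484 m) = -639 V.

-639 V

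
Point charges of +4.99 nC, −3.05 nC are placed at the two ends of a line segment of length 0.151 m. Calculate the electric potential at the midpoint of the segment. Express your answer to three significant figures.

Electric potential is a scalar, so the contributions from each charge add algebraically: V = Σ kqᵢ/rᵢ.
Each charge is 0.0755 m from the midpoint.
V = k[(4.99×10⁻⁹)/(0.0755) + (-3.05×10⁻⁹)/(0.0755)] = 231 V.

231 V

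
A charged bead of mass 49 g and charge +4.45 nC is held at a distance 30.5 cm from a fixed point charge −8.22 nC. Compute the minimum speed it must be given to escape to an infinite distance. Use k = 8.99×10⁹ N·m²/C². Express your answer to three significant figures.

6.63×10⁻³ m/s

To just escape, total mechanical energy must reach zero at infinity: ½mv²_min + U = 0, so ½mv²_min = −U = |kQq|/r.
|U| = |kQq|/r = (8.99×10⁹ N·m²/C²)(8.22×10⁻⁹)(4.45×10⁻⁹)/(0.305) = 1.08×10⁻⁶ J.
v_min = √(2|U|/m) = √(2·1.08×10⁻⁶/0.0490) = 6.63×10⁻³ m/s.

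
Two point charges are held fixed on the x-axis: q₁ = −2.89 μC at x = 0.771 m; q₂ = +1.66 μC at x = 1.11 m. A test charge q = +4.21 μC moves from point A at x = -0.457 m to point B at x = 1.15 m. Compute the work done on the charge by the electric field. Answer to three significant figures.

-1.33 J

The work done by the electric force is W_field = −ΔU = −q(V_B − V_A) = q(V_A − V_B).
At A: distances to the source charges are 1.23 m, 1.57 m; V_A = Σ kqᵢ/rᵢ = -1.16×10⁴ V.
At B: distances to the source charges are 0.379 m, 0.0400 m; V_B = Σ kqᵢ/rᵢ = 3.05×10⁵ V.
ΔV = V_B − V_A = 3.16×10⁵ V.
W_field = −qΔV = −(4.21×10⁻⁶ C)(3.16×10⁵ V) = -1.33 J.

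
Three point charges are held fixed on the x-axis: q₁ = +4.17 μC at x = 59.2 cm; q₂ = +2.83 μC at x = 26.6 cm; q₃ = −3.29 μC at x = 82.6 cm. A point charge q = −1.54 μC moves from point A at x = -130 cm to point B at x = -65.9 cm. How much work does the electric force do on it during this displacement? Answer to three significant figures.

The work done by the electric force is W_field = −ΔU = −q(V_B − V_A) = q(V_A − V_B).
At A: distances to the source charges are 1.89 m, 1.57 m, 2.13 m; V_A = Σ kqᵢ/rᵢ = 2.21×10⁴ V.
At B: distances to the source charges are 1.25 m, 0.925 m, 1.48 m; V_B = Σ kqᵢ/rᵢ = 3.76×10⁴ V.
ΔV = V_B − V_A = 1.54×10⁴ V.
W_field = −qΔV = −(-1.54×10⁻⁶ C)(1.54×10⁴ V) = 0.0237 J.

0.0237 J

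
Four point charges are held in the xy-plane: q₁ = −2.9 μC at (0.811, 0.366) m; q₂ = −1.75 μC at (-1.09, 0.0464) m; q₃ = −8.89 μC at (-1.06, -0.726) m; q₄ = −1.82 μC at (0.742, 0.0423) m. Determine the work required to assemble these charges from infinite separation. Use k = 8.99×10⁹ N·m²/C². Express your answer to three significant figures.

The assembly work is the sum of pairwise potential energies, U = Σ_{i<j} kqᵢqⱼ/rᵢⱼ.
Pair separations: r₁₂ = 1.93 m, r₁₃ = 2.17 m, r₁₄ = 0.331 m, r₂₃ = 0.773 m, r₂₄ = 1.83 m, r₃₄ = 1.96 m.
Summing all 6 pair terms gives U = 0.545 J.

0.545 J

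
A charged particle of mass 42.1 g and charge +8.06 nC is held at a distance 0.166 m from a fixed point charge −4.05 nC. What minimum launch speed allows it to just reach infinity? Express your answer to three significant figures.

9.16×10⁻³ m/s

To just escape, total mechanical energy must reach zero at infinity: ½mv²_min + U = 0, so ½mv²_min = −U = |kQq|/r.
|U| = |kQq|/r = (8.99×10⁹ N·m²/C²)(4.05×10⁻⁹)(8.06×10⁻⁹)/(0.166) = 1.77×10⁻⁶ J.
v_min = √(2|U|/m) = √(2·1.77×10⁻⁶/0.0421) = 9.16×10⁻³ m/s.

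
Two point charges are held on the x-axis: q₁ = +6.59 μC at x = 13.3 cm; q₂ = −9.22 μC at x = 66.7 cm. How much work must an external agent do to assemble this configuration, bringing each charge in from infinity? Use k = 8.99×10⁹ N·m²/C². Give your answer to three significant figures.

The work to assemble the configuration equals its total potential energy, U = Σ kqᵢqⱼ/rᵢⱼ over all pairs.
Pair separations: r₁₂ = 0.534 m.
U = (-1.02) = -1.02 J.

-1.02 J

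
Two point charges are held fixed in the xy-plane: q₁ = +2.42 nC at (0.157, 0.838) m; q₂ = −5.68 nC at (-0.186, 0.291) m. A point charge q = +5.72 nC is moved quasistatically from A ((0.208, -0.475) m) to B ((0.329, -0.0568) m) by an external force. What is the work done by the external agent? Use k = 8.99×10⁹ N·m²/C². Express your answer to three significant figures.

For quasistatic motion the external work equals the change in potential energy: W_ext = qΔV = q(V_B − V_A).
At A: distances to the source charges are 1.31 m, 0.861 m; V_A = Σ kqᵢ/rᵢ = -42.7 V.
At B: distances to the source charges are 0.911 m, 0.621 m; V_B = Σ kqᵢ/rᵢ = -58.3 V.
ΔV = V_B − V_A = -15.6 V.
W_ext = qΔV = (5.72×10⁻⁹ C)(-15.6 V) = -8.91×10⁻⁸ J.

-8.91×10⁻⁸ J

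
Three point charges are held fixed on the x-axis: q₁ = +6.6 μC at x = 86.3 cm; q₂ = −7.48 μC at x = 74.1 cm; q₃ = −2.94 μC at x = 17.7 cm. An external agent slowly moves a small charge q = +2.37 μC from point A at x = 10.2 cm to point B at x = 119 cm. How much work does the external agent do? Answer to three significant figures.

0.913 J

For quasistatic motion the external work equals the change in potential energy: W_ext = qΔV = q(V_B − V_A).
At A: distances to the source charges are 0.761 m, 0.639 m, 0.0750 m; V_A = Σ kqᵢ/rᵢ = -3.80×10⁵ V.
At B: distances to the source charges are 0.327 m, 0.449 m, 1.01 m; V_B = Σ kqᵢ/rᵢ = 5590 V.
ΔV = V_B − V_A = 3.85×10⁵ V.
W_ext = qΔV = (2.37×10⁻⁶ C)(3.85×10⁵ V) = 0.913 J.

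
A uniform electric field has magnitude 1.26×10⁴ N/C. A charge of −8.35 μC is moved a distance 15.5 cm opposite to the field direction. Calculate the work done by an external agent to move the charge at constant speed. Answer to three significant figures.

The potential change for a displacement 15.5 cm opposite to the field direction is ΔV = +Ed = 1950 V.
W_ext = qΔV = -0.0163 J.

-0.0163 J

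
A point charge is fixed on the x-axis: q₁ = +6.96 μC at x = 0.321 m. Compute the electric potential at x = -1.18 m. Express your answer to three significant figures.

The total potential is the scalar sum of each charge's contribution, V = Σ kqᵢ/rᵢ.
V = k[(6.96×10⁻⁶)/(1.50)] = 4.17×10⁴ V.

4.17×10⁴ V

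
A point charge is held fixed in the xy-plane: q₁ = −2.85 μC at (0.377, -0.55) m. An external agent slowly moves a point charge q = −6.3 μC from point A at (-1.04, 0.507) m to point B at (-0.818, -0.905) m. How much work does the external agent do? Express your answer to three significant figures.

0.0382 J

For quasistatic motion the external work equals the change in potential energy: W_ext = qΔV = q(V_B − V_A).
At A: distance to the source charge is 1.77 m; V_A = kq₁/r = -1.45×10⁴ V.
At B: distance to the source charge is 1.25 m; V_B = kq₁/r = -2.06×10⁴ V.
ΔV = V_B − V_A = -6060 V.
W_ext = qΔV = (-6.30×10⁻⁶ C)(-6060 V) = 0.0382 J.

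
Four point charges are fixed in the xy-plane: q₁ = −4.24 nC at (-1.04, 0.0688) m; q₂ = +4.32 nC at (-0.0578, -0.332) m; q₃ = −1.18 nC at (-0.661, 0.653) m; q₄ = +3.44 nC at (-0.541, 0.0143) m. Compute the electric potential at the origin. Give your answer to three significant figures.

The total potential is the scalar sum of each charge's contribution, V = Σ kqᵢ/rᵢ.
Distances from the field point to each charge: r₁ = 1.04 m, r₂ = 0.337 m, r₃ = 0.929 m, r₄ = 0.541 m.
V = k[(-4.24×10⁻⁹)/(1.04) + (4.32×10⁻⁹)/(0.337) + (-1.18×10⁻⁹)/(0.929) + (3.44×10⁻⁹)/(0.541)] = 124 V.

124 V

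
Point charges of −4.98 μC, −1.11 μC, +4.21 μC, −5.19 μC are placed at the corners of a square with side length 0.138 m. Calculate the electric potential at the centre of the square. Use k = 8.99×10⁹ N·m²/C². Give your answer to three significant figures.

-6.51×10⁵ V

Electric potential is a scalar, so the contributions from each charge add algebraically: V = Σ kqᵢ/rᵢ.
The distance from each corner to the centre is a√2/2 = 0.0976 m.
V = k[(-4.98×10⁻⁶)/(0.0976) + (-1.11×10⁻⁶)/(0.0976) + (4.21×10⁻⁶)/(0.0976) + (-5.19×10⁻⁶)/(0.0976)] = -6.51×10⁵ V.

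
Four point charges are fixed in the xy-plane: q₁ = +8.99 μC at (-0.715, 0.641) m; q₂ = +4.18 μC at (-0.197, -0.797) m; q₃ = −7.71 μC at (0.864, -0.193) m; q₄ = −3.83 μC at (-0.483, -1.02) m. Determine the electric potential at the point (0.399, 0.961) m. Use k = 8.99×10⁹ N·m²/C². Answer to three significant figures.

1.84×10⁴ V

The total potential is the scalar sum of each charge's contribution, V = Σ kqᵢ/rᵢ.
Distances from the field point to each charge: r₁ = 1.16 m, r₂ = 1.86 m, r₃ = 1.24 m, r₄ = 2.17 m.
V = k[(8.99×10⁻⁶)/(1.16) + (4.18×10⁻⁶)/(1.86) + (-7.71×10⁻⁶)/(1.24) + (-3.83×10⁻⁶)/(2.17)] = 1.84×10⁴ V.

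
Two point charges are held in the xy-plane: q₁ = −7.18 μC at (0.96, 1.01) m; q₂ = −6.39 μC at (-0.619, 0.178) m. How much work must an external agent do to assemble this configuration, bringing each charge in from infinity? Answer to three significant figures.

0.231 J

The assembly work is the sum of pairwise potential energies, U = Σ_{i<j} kqᵢqⱼ/rᵢⱼ.
Pair separations: r₁₂ = 1.78 m.
U = (0.231) = 0.231 J.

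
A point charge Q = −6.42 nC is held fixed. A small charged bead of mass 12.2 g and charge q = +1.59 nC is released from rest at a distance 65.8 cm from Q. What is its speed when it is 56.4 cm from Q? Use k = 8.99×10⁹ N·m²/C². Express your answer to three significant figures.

1.95×10⁻³ m/s

Only the electrostatic force acts, so mechanical energy is conserved: ½mv² = U₁ − U₂ = kQq(1/r₁ − 1/r₂).
U₁ − U₂ = (8.99×10⁹ N·m²/C²)(-6.42×10⁻⁹ C)(1.59×10⁻⁹ C)(1/0.658 − 1/0.564) = 2.32×10⁻⁸ J.
v = √(2·2.32×10⁻⁸/0.0122) = 1.95×10⁻³ m/s.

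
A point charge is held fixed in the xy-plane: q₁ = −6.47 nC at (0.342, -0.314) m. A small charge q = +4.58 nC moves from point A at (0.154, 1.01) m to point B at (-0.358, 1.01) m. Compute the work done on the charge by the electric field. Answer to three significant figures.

-2.13×10⁻⁸ J

The work done by the electric force is W_field = −ΔU = −q(V_B − V_A) = q(V_A − V_B).
At A: distance to the source charge is 1.34 m; V_A = kq₁/r = -43.5 V.
At B: distance to the source charge is 1.50 m; V_B = kq₁/r = -38.8 V.
ΔV = V_B − V_A = 4.66 V.
W_field = −qΔV = −(4.58×10⁻⁹ C)(4.66 V) = -2.13×10⁻⁸ J.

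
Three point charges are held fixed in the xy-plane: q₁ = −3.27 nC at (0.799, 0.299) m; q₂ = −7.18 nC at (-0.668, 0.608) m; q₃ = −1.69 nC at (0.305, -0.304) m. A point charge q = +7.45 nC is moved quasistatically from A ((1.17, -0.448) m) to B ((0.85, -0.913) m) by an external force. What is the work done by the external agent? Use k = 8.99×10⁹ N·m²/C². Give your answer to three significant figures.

7.57×10⁻⁸ J

For quasistatic motion the external work equals the change in potential energy: W_ext = qΔV = q(V_B − V_A).
At A: distances to the source charges are 0.834 m, 2.12 m, 0.877 m; V_A = Σ kqᵢ/rᵢ = -83.0 V.
At B: distances to the source charges are 1.21 m, 2.15 m, 0.817 m; V_B = Σ kqᵢ/rᵢ = -72.9 V.
ΔV = V_B − V_A = 10.2 V.
W_ext = qΔV = (7.45×10⁻⁹ C)(10.2 V) = 7.57×10⁻⁸ J.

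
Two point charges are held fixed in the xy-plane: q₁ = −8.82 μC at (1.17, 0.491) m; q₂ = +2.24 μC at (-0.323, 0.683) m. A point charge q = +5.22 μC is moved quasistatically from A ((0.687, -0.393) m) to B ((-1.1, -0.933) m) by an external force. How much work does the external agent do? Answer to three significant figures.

For quasistatic motion the external work equals the change in potential energy: W_ext = qΔV = q(V_B − V_A).
At A: distances to the source charges are 1.01 m, 1.48 m; V_A = Σ kqᵢ/rᵢ = -6.51×10⁴ V.
At B: distances to the source charges are 2.68 m, 1.79 m; V_B = Σ kqᵢ/rᵢ = -1.84×10⁴ V.
ΔV = V_B − V_A = 4.67×10⁴ V.
W_ext = qΔV = (5.22×10⁻⁶ C)(4.67×10⁴ V) = 0.244 J.

0.244 J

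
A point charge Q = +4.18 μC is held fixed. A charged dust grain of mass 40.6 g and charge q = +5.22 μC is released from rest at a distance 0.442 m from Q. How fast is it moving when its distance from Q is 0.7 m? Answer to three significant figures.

2.84 m/s

Only the electrostatic force acts, so mechanical energy is conserved: ½mv² = U₁ − U₂ = kQq(1/r₁ − 1/r₂).
U₁ − U₂ = (8.99×10⁹ N·m²/C²)(4.18×10⁻⁶ C)(5.22×10⁻⁶ C)(1/0.442 − 1/0.700) = 0.164 J.
v = √(2·0.164/0.0406) = 2.84 m/s.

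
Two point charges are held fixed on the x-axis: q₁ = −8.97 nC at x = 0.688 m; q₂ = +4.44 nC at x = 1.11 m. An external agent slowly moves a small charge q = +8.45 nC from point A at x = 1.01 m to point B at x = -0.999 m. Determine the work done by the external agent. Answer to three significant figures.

For quasistatic motion the external work equals the change in potential energy: W_ext = qΔV = q(V_B − V_A).
At A: distances to the source charges are 0.322 m, 0.100 m; V_A = Σ kqᵢ/rᵢ = 149 V.
At B: distances to the source charges are 1.69 m, 2.11 m; V_B = Σ kqᵢ/rᵢ = -28.9 V.
ΔV = V_B − V_A = -178 V.
W_ext = qΔV = (8.45×10⁻⁹ C)(-178 V) = -1.50×10⁻⁶ J.

-1.50×10⁻⁶ J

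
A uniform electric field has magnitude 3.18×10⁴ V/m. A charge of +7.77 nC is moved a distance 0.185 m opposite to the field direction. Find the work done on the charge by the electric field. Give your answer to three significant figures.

The potential change for a displacement 0.185 m opposite to the field direction is ΔV = +Ed = 5880 V.
W_field = −qΔV = -4.57×10⁻⁵ J.

-4.57×10⁻⁵ J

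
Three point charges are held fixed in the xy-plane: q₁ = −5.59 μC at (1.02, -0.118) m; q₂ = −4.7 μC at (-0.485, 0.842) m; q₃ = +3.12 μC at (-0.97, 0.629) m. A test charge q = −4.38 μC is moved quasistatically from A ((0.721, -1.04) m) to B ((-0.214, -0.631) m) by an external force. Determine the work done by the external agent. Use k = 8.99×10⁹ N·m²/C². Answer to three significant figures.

-0.0535 J

For quasistatic motion the external work equals the change in potential energy: W_ext = qΔV = q(V_B − V_A).
At A: distances to the source charges are 0.969 m, 2.24 m, 2.38 m; V_A = Σ kqᵢ/rᵢ = -5.89×10⁴ V.
At B: distances to the source charges are 1.34 m, 1.50 m, 1.47 m; V_B = Σ kqᵢ/rᵢ = -4.67×10⁴ V.
ΔV = V_B − V_A = 1.22×10⁴ V.
W_ext = qΔV = (-4.38×10⁻⁶ C)(1.22×10⁴ V) = -0.0535 J.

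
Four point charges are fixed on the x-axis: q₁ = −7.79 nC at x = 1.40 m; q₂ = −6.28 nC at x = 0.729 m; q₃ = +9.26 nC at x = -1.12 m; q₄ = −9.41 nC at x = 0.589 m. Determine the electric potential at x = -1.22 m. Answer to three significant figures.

Electric potential is a scalar, so the contributions from each charge add algebraically: V = Σ kqᵢ/rᵢ.
Distances from the field point to each charge: r₁ = 2.62 m, r₂ = 1.95 m, r₃ = 0.100 m, r₄ = 1.81 m.
V = k[(-7.79×10⁻⁹)/(2.62) + (-6.28×10⁻⁹)/(1.95) + (9.26×10⁻⁹)/(0.100) + (-9.41×10⁻⁹)/(1.81)] = 730 V.

730 V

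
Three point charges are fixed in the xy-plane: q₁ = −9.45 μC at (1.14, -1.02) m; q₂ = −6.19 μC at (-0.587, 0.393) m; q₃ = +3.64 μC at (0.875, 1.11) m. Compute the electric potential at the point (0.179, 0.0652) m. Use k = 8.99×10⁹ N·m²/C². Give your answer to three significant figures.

-9.93×10⁴ V

The total potential is the scalar sum of each charge's contribution, V = Σ kqᵢ/rᵢ.
Distances from the field point to each charge: r₁ = 1.45 m, r₂ = 0.833 m, r₃ = 1.26 m.
V = k[(-9.45×10⁻⁶)/(1.45) + (-6.19×10⁻⁶)/(0.833) + (3.64×10⁻⁶)/(1.26)] = -9.93×10⁴ V.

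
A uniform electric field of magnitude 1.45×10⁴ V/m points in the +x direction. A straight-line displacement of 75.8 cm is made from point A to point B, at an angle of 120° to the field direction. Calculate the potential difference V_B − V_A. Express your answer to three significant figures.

5500 V

Only the component of displacement along E changes the potential: ΔV = −E·d·cosθ.
ΔV = −(1.45×10⁴ V/m)(0.758 m)cos120° = 5500 V.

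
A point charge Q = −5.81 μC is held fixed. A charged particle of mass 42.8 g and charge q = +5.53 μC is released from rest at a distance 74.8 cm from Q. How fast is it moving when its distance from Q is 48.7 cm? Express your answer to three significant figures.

3.11 m/s

Only the electrostatic force acts, so mechanical energy is conserved: ½mv² = U₁ − U₂ = kQq(1/r₁ − 1/r₂).
U₁ − U₂ = (8.99×10⁹ N·m²/C²)(-5.81×10⁻⁶ C)(5.53×10⁻⁶ C)(1/0.748 − 1/0.487) = 0.207 J.
v = √(2·0.207/0.0428) = 3.11 m/s.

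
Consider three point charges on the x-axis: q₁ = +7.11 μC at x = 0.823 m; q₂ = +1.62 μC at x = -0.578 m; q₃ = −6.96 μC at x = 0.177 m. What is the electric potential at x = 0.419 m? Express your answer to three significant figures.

Electric potential is a scalar, so the contributions from each charge add algebraically: V = Σ kqᵢ/rᵢ.
Distances from the field point to each charge: r₁ = 0.404 m, r₂ = 0.997 m, r₃ = 0.242 m.
V = k[(7.11×10⁻⁶)/(0.404) + (1.62×10⁻⁶)/(0.997) + (-6.96×10⁻⁶)/(0.242)] = -8.57×10⁴ V.

-8.57×10⁴ V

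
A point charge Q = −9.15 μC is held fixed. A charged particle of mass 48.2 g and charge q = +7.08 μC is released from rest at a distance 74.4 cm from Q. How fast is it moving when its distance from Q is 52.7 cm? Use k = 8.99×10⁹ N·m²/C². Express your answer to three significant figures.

3.66 m/s

Only the electrostatic force acts, so mechanical energy is conserved: ½mv² = U₁ − U₂ = kQq(1/r₁ − 1/r₂).
U₁ − U₂ = (8.99×10⁹ N·m²/C²)(-9.15×10⁻⁶ C)(7.08×10⁻⁶ C)(1/0.744 − 1/0.527) = 0.322 J.
v = √(2·0.322/0.0482) = 3.66 m/s.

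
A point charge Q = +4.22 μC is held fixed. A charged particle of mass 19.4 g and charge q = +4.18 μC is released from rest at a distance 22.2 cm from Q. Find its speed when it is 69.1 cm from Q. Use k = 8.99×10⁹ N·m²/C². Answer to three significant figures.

Only the electrostatic force acts, so mechanical energy is conserved: ½mv² = U₁ − U₂ = kQq(1/r₁ − 1/r₂).
U₁ − U₂ = (8.99×10⁹ N·m²/C²)(4.22×10⁻⁶ C)(4.18×10⁻⁶ C)(1/0.222 − 1/0.691) = 0.485 J.
v = √(2·0.485/0.0194) = 7.07 m/s.

7.07 m/s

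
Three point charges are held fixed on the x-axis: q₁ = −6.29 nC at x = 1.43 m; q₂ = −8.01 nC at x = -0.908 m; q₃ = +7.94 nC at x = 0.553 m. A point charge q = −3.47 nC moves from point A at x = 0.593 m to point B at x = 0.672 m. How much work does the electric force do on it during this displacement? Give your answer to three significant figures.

-4.13×10⁻⁶ J

The work done by the electric force is W_field = −ΔU = −q(V_B − V_A) = q(V_A − V_B).
At A: distances to the source charges are 0.837 m, 1.50 m, 0.0400 m; V_A = Σ kqᵢ/rᵢ = 1670 V.
At B: distances to the source charges are 0.758 m, 1.58 m, 0.119 m; V_B = Σ kqᵢ/rᵢ = 480 V.
ΔV = V_B − V_A = -1190 V.
W_field = −qΔV = −(-3.47×10⁻⁹ C)(-1190 V) = -4.13×10⁻⁶ J.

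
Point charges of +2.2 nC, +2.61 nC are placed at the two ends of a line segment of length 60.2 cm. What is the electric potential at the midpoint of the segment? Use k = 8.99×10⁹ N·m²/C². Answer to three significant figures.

The total potential is the scalar sum of each charge's contribution, V = Σ kqᵢ/rᵢ.
Each charge is 0.301 m from the midpoint.
V = k[(2.20×10⁻⁹)/(0.301) + (2.61×10⁻⁹)/(0.301)] = 144 V.

144 V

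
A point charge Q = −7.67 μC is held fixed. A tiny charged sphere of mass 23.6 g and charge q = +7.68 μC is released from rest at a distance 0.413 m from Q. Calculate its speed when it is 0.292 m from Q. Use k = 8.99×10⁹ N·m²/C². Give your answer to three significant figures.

Only the electrostatic force acts, so mechanical energy is conserved: ½mv² = U₁ − U₂ = kQq(1/r₁ − 1/r₂).
U₁ − U₂ = (8.99×10⁹ N·m²/C²)(-7.67×10⁻⁶ C)(7.68×10⁻⁶ C)(1/0.413 − 1/0.292) = 0.531 J.
v = √(2·0.531/0.0236) = 6.71 m/s.

6.71 m/s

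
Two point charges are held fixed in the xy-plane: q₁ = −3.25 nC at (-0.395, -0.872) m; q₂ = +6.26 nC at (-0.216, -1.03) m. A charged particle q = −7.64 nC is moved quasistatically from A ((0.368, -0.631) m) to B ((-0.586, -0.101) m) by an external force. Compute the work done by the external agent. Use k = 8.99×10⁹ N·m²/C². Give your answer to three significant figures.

For quasistatic motion the external work equals the change in potential energy: W_ext = qΔV = q(V_B − V_A).
At A: distances to the source charges are 0.800 m, 0.707 m; V_A = Σ kqᵢ/rᵢ = 43.1 V.
At B: distances to the source charges are 0.794 m, 1.00 m; V_B = Σ kqᵢ/rᵢ = 19.5 V.
ΔV = V_B − V_A = -23.6 V.
W_ext = qΔV = (-7.64×10⁻⁹ C)(-23.6 V) = 1.80×10⁻⁷ J.

1.80×10⁻⁷ J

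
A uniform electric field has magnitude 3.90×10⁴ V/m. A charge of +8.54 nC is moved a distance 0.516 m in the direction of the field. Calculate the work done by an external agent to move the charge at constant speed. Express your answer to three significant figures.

-1.72×10⁻⁴ J

The potential change for a displacement 0.516 m in the direction of the field is ΔV = −Ed = -2.01×10⁴ V.
W_ext = qΔV = -1.72×10⁻⁴ J.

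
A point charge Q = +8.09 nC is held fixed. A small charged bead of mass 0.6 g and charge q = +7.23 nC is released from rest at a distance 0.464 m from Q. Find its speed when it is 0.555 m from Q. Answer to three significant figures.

0.0249 m/s

Only the electrostatic force acts, so mechanical energy is conserved: ½mv² = U₁ − U₂ = kQq(1/r₁ − 1/r₂).
U₁ − U₂ = (8.99×10⁹ N·m²/C²)(8.09×10⁻⁹ C)(7.23×10⁻⁹ C)(1/0.464 − 1/0.555) = 1.86×10⁻⁷ J.
v = √(2·1.86×10⁻⁷/6.00×10⁻⁴) = 0.0249 m/s.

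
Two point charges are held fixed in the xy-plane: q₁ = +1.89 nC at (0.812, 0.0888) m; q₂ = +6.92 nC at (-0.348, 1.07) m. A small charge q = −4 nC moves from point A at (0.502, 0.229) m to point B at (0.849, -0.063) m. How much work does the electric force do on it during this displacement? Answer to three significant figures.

The work done by the electric force is W_field = −ΔU = −q(V_B − V_A) = q(V_A − V_B).
At A: distances to the source charges are 0.340 m, 1.20 m; V_A = Σ kqᵢ/rᵢ = 102 V.
At B: distances to the source charges are 0.156 m, 1.65 m; V_B = Σ kqᵢ/rᵢ = 146 V.
ΔV = V_B − V_A = 44.5 V.
W_field = −qΔV = −(-4.00×10⁻⁹ C)(44.5 V) = 1.78×10⁻⁷ J.

1.78×10⁻⁷ J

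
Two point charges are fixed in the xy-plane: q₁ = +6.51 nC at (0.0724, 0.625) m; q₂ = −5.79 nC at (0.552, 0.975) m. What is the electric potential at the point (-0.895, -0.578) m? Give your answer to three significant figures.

The total potential is the scalar sum of each charge's contribution, V = Σ kqᵢ/rᵢ.
Distances from the field point to each charge: r₁ = 1.54 m, r₂ = 2.12 m.
V = k[(6.51×10⁻⁹)/(1.54) + (-5.79×10⁻⁹)/(2.12)] = 13.4 V.

13.4 V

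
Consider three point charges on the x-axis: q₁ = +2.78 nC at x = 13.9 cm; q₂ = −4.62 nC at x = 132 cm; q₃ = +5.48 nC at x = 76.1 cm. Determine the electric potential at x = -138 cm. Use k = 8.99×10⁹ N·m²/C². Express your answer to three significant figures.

The total potential is the scalar sum of each charge's contribution, V = Σ kqᵢ/rᵢ.
Distances from the field point to each charge: r₁ = 1.52 m, r₂ = 2.70 m, r₃ = 2.14 m.
V = k[(2.78×10⁻⁹)/(1.52) + (-4.62×10⁻⁹)/(2.70) + (5.48×10⁻⁹)/(2.14)] = 24.1 V.

24.1 V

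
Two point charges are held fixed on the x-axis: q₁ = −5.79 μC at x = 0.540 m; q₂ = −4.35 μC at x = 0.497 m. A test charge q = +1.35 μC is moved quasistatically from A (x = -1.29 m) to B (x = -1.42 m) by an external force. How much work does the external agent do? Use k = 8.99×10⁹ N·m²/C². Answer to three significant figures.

For quasistatic motion the external work equals the change in potential energy: W_ext = qΔV = q(V_B − V_A).
At A: distances to the source charges are 1.83 m, 1.79 m; V_A = Σ kqᵢ/rᵢ = -5.03×10⁴ V.
At B: distances to the source charges are 1.96 m, 1.92 m; V_B = Σ kqᵢ/rᵢ = -4.70×10⁴ V.
ΔV = V_B − V_A = 3370 V.
W_ext = qΔV = (1.35×10⁻⁶ C)(3370 V) = 4.55×10⁻³ J.

4.55×10⁻³ J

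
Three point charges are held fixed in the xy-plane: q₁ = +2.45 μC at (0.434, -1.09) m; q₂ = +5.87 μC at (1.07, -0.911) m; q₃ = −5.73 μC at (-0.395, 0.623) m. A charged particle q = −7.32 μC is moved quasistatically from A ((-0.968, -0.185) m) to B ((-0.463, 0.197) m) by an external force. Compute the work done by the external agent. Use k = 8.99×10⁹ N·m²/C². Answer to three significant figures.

For quasistatic motion the external work equals the change in potential energy: W_ext = qΔV = q(V_B − V_A).
At A: distances to the source charges are 1.67 m, 2.16 m, 0.991 m; V_A = Σ kqᵢ/rᵢ = -1.44×10⁴ V.
At B: distances to the source charges are 1.57 m, 1.89 m, 0.431 m; V_B = Σ kqᵢ/rᵢ = -7.75×10⁴ V.
ΔV = V_B − V_A = -6.31×10⁴ V.
W_ext = qΔV = (-7.32×10⁻⁶ C)(-6.31×10⁴ V) = 0.462 J.

0.462 J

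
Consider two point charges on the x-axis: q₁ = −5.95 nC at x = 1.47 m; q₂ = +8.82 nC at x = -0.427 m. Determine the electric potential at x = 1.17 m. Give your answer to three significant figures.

-129 V

The total potential is the scalar sum of each charge's contribution, V = Σ kqᵢ/rᵢ.
Distances from the field point to each charge: r₁ = 0.300 m, r₂ = 1.60 m.
V = k[(-5.95×10⁻⁹)/(0.300) + (8.82×10⁻⁹)/(1.60)] = -129 V.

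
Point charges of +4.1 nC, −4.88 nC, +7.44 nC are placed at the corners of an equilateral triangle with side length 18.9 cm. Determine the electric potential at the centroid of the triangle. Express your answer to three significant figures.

549 V

The total potential is the scalar sum of each charge's contribution, V = Σ kqᵢ/rᵢ.
The distance from each vertex to the centroid is a/√3 = 0.109 m.
V = k[(4.10×10⁻⁹)/(0.109) + (-4.88×10⁻⁹)/(0.109) + (7.44×10⁻⁹)/(0.109)] = 549 V.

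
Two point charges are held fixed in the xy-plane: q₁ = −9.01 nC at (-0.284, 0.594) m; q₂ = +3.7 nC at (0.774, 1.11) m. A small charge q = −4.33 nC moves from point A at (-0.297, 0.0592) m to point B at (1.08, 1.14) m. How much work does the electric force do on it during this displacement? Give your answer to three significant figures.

The work done by the electric force is W_field = −ΔU = −q(V_B − V_A) = q(V_A − V_B).
At A: distances to the source charges are 0.535 m, 1.50 m; V_A = Σ kqᵢ/rᵢ = -129 V.
At B: distances to the source charges are 1.47 m, 0.307 m; V_B = Σ kqᵢ/rᵢ = 53.1 V.
ΔV = V_B − V_A = 182 V.
W_field = −qΔV = −(-4.33×10⁻⁹ C)(182 V) = 7.89×10⁻⁷ J.

7.89×10⁻⁷ J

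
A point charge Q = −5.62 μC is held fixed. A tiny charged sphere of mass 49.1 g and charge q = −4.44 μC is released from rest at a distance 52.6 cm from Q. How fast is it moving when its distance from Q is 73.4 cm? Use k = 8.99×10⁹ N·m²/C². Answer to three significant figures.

Only the electrostatic force acts, so mechanical energy is conserved: ½mv² = U₁ − U₂ = kQq(1/r₁ − 1/r₂).
U₁ − U₂ = (8.99×10⁹ N·m²/C²)(-5.62×10⁻⁶ C)(-4.44×10⁻⁶ C)(1/0.526 − 1/0.734) = 0.121 J.
v = √(2·0.121/0.0491) = 2.22 m/s.

2.22 m/s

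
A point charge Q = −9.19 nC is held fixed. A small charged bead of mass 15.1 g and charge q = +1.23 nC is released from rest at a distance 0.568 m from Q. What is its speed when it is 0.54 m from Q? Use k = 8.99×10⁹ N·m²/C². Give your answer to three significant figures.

1.11×10⁻³ m/s

Only the electrostatic force acts, so mechanical energy is conserved: ½mv² = U₁ − U₂ = kQq(1/r₁ − 1/r₂).
U₁ − U₂ = (8.99×10⁹ N·m²/C²)(-9.19×10⁻⁹ C)(1.23×10⁻⁹ C)(1/0.568 − 1/0.540) = 9.28×10⁻⁹ J.
v = √(2·9.28×10⁻⁹/0.0151) = 1.11×10⁻³ m/s.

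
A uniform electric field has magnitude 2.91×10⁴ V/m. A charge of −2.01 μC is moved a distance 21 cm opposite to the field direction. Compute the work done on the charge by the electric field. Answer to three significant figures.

The potential change for a displacement 21 cm opposite to the field direction is ΔV = +Ed = 6110 V.
W_field = −qΔV = 0.0123 J.

0.0123 J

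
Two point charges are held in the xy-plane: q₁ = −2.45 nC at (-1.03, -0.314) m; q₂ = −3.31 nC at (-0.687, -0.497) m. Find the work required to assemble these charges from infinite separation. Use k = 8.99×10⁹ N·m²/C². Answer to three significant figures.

The assembly work is the sum of pairwise potential energies, U = Σ_{i<j} kqᵢqⱼ/rᵢⱼ.
Pair separations: r₁₂ = 0.389 m.
U = (1.88×10⁻⁷) = 1.88×10⁻⁷ J.

1.88×10⁻⁷ J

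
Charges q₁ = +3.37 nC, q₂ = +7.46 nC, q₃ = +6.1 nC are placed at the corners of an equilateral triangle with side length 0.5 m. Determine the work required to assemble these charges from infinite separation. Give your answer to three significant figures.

1.64×10⁻⁶ J

The assembly work is the sum of pairwise potential energies, U = Σ_{i<j} kqᵢqⱼ/rᵢⱼ.
All three pair separations equal the side length, 0.500 m.
U = (4.52×10⁻⁷) + (3.70×10⁻⁷) + (8.18×10⁻⁷) = 1.64×10⁻⁶ J.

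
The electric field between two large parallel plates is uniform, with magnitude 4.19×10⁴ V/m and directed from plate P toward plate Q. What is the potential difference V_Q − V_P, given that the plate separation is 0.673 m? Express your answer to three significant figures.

In a uniform field, potential decreases in the direction of E: ΔV = −E·d for a displacement d parallel to E.
Going from P to Q is a displacement of 0.673 m along the field, so V_Q − V_P = −Ed = -2.82×10⁴ V.

-2.82×10⁴ V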